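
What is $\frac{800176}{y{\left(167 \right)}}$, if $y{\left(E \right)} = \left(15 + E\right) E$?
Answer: $\frac{30776}{1169} \approx 26.327$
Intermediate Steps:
$y{\left(E \right)} = E \left(15 + E\right)$
$\frac{800176}{y{\left(167 \right)}} = \frac{800176}{167 \left(15 + 167\right)} = \frac{800176}{167 \cdot 182} = \frac{800176}{30394} = 800176 \cdot \frac{1}{30394} = \frac{30776}{1169}$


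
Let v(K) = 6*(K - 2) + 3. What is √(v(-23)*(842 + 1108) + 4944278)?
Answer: 2*√1164407 ≈ 2158.2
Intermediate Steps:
v(K) = -9 + 6*K (v(K) = 6*(-2 + K) + 3 = (-12 + 6*K) + 3 = -9 + 6*K)
√(v(-23)*(842 + 1108) + 4944278) = √((-9 + 6*(-23))*(842 + 1108) + 4944278) = √((-9 - 138)*1950 + 4944278) = √(-147*1950 + 4944278) = √(-286650 + 4944278) = √4657628 = 2*√1164407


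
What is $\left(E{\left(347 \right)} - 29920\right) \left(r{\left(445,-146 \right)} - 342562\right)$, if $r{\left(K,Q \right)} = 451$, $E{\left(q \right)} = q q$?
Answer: $-30957282279$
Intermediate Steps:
$E{\left(q \right)} = q^{2}$
$\left(E{\left(347 \right)} - 29920\right) \left(r{\left(445,-146 \right)} - 342562\right) = \left(347^{2} - 29920\right) \left(451 - 342562\right) = \left(120409 - 29920\right) \left(-342111\right) = 90489 \left(-342111\right) = -30957282279$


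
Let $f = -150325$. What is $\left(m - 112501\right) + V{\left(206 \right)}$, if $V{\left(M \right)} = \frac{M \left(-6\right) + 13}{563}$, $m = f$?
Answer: $- \frac{147972261}{563} \approx -2.6283 \cdot 10^{5}$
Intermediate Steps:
$m = -150325$
$V{\left(M \right)} = \frac{13}{563} - \frac{6 M}{563}$ ($V{\left(M \right)} = \left(- 6 M + 13\right) \frac{1}{563} = \left(13 - 6 M\right) \frac{1}{563} = \frac{13}{563} - \frac{6 M}{563}$)
$\left(m - 112501\right) + V{\left(206 \right)} = \left(-150325 - 112501\right) + \left(\frac{13}{563} - \frac{1236}{563}\right) = -262826 + \left(\frac{13}{563} - \frac{1236}{563}\right) = -262826 - \frac{1223}{563} = - \frac{147972261}{563}$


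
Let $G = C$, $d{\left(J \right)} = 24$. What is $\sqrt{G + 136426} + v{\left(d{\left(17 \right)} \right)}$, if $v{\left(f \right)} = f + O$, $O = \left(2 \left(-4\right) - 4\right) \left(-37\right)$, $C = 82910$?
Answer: $468 + 2 \sqrt{54834} \approx 936.33$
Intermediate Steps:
$G = 82910$
$O = 444$ ($O = \left(-8 - 4\right) \left(-37\right) = \left(-12\right) \left(-37\right) = 444$)
$v{\left(f \right)} = 444 + f$ ($v{\left(f \right)} = f + 444 = 444 + f$)
$\sqrt{G + 136426} + v{\left(d{\left(17 \right)} \right)} = \sqrt{82910 + 136426} + \left(444 + 24\right) = \sqrt{219336} + 468 = 2 \sqrt{54834} + 468 = 468 + 2 \sqrt{54834}$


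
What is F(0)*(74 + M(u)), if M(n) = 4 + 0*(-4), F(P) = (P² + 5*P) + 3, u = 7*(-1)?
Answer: 234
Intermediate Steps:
u = -7
F(P) = 3 + P² + 5*P
M(n) = 4 (M(n) = 4 + 0 = 4)
F(0)*(74 + M(u)) = (3 + 0² + 5*0)*(74 + 4) = (3 + 0 + 0)*78 = 3*78 = 234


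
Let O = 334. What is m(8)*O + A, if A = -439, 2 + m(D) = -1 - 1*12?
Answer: -5449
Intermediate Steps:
m(D) = -15 (m(D) = -2 + (-1 - 1*12) = -2 + (-1 - 12) = -2 - 13 = -15)
m(8)*O + A = -15*334 - 439 = -5010 - 439 = -5449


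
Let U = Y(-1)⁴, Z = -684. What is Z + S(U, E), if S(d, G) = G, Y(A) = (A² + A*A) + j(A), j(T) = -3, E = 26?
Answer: -658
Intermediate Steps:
Y(A) = -3 + 2*A² (Y(A) = (A² + A*A) - 3 = (A² + A²) - 3 = 2*A² - 3 = -3 + 2*A²)
U = 1 (U = (-3 + 2*(-1)²)⁴ = (-3 + 2*1)⁴ = (-3 + 2)⁴ = (-1)⁴ = 1)
Z + S(U, E) = -684 + 26 = -658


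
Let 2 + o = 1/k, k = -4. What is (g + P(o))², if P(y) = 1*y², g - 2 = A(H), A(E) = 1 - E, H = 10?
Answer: 961/256 ≈ 3.7539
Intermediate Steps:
o = -9/4 (o = -2 + 1/(-4) = -2 - ¼ = -9/4 ≈ -2.2500)
g = -7 (g = 2 + (1 - 1*10) = 2 + (1 - 10) = 2 - 9 = -7)
P(y) = y²
(g + P(o))² = (-7 + (-9/4)²)² = (-7 + 81/16)² = (-31/16)² = 961/256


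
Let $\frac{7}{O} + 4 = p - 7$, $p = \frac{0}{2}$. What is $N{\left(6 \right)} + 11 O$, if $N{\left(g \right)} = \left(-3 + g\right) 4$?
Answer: $5$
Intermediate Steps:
$N{\left(g \right)} = -12 + 4 g$
$p = 0$ ($p = 0 \cdot \frac{1}{2} = 0$)
$O = - \frac{7}{11}$ ($O = \frac{7}{-4 + \left(0 - 7\right)} = \frac{7}{-4 - 7} = \frac{7}{-11} = 7 \left(- \frac{1}{11}\right) = - \frac{7}{11} \approx -0.63636$)
$N{\left(6 \right)} + 11 O = \left(-12 + 4 \cdot 6\right) + 11 \left(- \frac{7}{11}\right) = \left(-12 + 24\right) - 7 = 12 - 7 = 5$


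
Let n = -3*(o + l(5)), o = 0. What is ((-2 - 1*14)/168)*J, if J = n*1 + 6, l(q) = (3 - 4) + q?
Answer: 4/7 ≈ 0.57143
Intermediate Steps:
l(q) = -1 + q
n = -12 (n = -3*(0 + (-1 + 5)) = -3*(0 + 4) = -3*4 = -12)
J = -6 (J = -12*1 + 6 = -12 + 6 = -6)
((-2 - 1*14)/168)*J = ((-2 - 1*14)/168)*(-6) = ((-2 - 14)*(1/168))*(-6) = -16*1/168*(-6) = -2/21*(-6) = 4/7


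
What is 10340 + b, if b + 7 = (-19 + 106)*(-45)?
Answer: 6418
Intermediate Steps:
b = -3922 (b = -7 + (-19 + 106)*(-45) = -7 + 87*(-45) = -7 - 3915 = -3922)
10340 + b = 10340 - 3922 = 6418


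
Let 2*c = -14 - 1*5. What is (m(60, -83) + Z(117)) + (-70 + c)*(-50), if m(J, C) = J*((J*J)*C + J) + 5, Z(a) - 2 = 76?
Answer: -17920342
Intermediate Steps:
c = -19/2 (c = (-14 - 1*5)/2 = (-14 - 5)/2 = (1/2)*(-19) = -19/2 ≈ -9.5000)
Z(a) = 78 (Z(a) = 2 + 76 = 78)
m(J, C) = 5 + J*(J + C*J**2) (m(J, C) = J*(J**2*C + J) + 5 = J*(C*J**2 + J) + 5 = J*(J + C*J**2) + 5 = 5 + J*(J + C*J**2))
(m(60, -83) + Z(117)) + (-70 + c)*(-50) = ((5 + 60**2 - 83*60**3) + 78) + (-70 - 19/2)*(-50) = ((5 + 3600 - 83*216000) + 78) - 159/2*(-50) = ((5 + 3600 - 17928000) + 78) + 3975 = (-17924395 + 78) + 3975 = -17924317 + 3975 = -17920342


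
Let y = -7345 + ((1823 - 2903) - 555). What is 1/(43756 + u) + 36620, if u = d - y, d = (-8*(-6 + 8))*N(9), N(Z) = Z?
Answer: 1925919041/52592 ≈ 36620.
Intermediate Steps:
d = -144 (d = -8*(-6 + 8)*9 = -8*2*9 = -16*9 = -144)
y = -8980 (y = -7345 + (-1080 - 555) = -7345 - 1635 = -8980)
u = 8836 (u = -144 - 1*(-8980) = -144 + 8980 = 8836)
1/(43756 + u) + 36620 = 1/(43756 + 8836) + 36620 = 1/52592 + 36620 = 1925919041/52592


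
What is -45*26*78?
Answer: -91260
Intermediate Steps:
-45*26*78 = -1170*78 = -91260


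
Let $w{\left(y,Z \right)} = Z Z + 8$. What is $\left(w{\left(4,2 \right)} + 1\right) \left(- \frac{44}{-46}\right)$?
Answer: $\frac{286}{23} \approx 12.435$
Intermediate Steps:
$w{\left(y,Z \right)} = 8 + Z^{2}$ ($w{\left(y,Z \right)} = Z^{2} + 8 = 8 + Z^{2}$)
$\left(w{\left(4,2 \right)} + 1\right) \left(- \frac{44}{-46}\right) = \left(\left(8 + 2^{2}\right) + 1\right) \left(- \frac{44}{-46}\right) = \left(\left(8 + 4\right) + 1\right) \left(\left(-44\right) \left(- \frac{1}{46}\right)\right) = \left(12 + 1\right) \frac{22}{23} = 13 \cdot \frac{22}{23} = \frac{286}{23}$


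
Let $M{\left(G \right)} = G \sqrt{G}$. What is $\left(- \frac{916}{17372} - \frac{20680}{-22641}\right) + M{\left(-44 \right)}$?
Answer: $\frac{84628451}{98329863} - 88 i \sqrt{11} \approx 0.86066 - 291.86 i$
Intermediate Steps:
$M{\left(G \right)} = G^{\frac{3}{2}}$
$\left(- \frac{916}{17372} - \frac{20680}{-22641}\right) + M{\left(-44 \right)} = \left(- \frac{916}{17372} - \frac{20680}{-22641}\right) + \left(-44\right)^{\frac{3}{2}} = \left(\left(-916\right) \frac{1}{17372} - - \frac{20680}{22641}\right) - 88 i \sqrt{11} = \left(- \frac{229}{4343} + \frac{20680}{22641}\right) - 88 i \sqrt{11} = \frac{84628451}{98329863} - 88 i \sqrt{11}$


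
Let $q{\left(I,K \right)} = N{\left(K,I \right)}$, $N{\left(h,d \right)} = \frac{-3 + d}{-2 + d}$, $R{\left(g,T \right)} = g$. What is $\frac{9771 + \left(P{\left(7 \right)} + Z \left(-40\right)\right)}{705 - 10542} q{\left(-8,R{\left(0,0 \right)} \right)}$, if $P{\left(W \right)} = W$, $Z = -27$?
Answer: $- \frac{59719}{49185} \approx -1.2142$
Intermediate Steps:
$N{\left(h,d \right)} = \frac{-3 + d}{-2 + d}$
$q{\left(I,K \right)} = \frac{-3 + I}{-2 + I}$
$\frac{9771 + \left(P{\left(7 \right)} + Z \left(-40\right)\right)}{705 - 10542} q{\left(-8,R{\left(0,0 \right)} \right)} = \frac{9771 + \left(7 - -1080\right)}{705 - 10542} \frac{-3 - 8}{-2 - 8} = \frac{9771 + \left(7 + 1080\right)}{-9837} \frac{1}{-10} \left(-11\right) = \left(9771 + 1087\right) \left(- \frac{1}{9837}\right) \left(\left(- \frac{1}{10}\right) \left(-11\right)\right) = 10858 \left(- \frac{1}{9837}\right) \frac{11}{10} = \left(- \frac{10858}{9837}\right) \frac{11}{10} = - \frac{59719}{49185}$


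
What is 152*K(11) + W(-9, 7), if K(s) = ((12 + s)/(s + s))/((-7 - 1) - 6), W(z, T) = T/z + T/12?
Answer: -32003/2772 ≈ -11.545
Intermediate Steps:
W(z, T) = T/12 + T/z (W(z, T) = T/z + T*(1/12) = T/z + T/12 = T/12 + T/z)
K(s) = -(12 + s)/(28*s) (K(s) = ((12 + s)/((2*s)))/(-8 - 6) = ((12 + s)*(1/(2*s)))/(-14) = ((12 + s)/(2*s))*(-1/14) = -(12 + s)/(28*s))
152*K(11) + W(-9, 7) = 152*((1/28)*(-12 - 1*11)/11) + ((1/12)*7 + 7/(-9)) = 152*((1/28)*(1/11)*(-12 - 11)) + (7/12 + 7*(-⅑)) = 152*((1/28)*(1/11)*(-23)) + (7/12 - 7/9) = 152*(-23/308) - 7/36 = -874/77 - 7/36 = -32003/2772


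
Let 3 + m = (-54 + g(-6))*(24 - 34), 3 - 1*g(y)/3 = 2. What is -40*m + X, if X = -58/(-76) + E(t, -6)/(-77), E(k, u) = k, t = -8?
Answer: -59336743/2926 ≈ -20279.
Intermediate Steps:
g(y) = 3 (g(y) = 9 - 3*2 = 9 - 6 = 3)
X = 2537/2926 (X = -58/(-76) - 8/(-77) = -58*(-1/76) - 8*(-1/77) = 29/38 + 8/77 = 2537/2926 ≈ 0.86705)
m = 507 (m = -3 + (-54 + 3)*(24 - 34) = -3 - 51*(-10) = -3 + 510 = 507)
-40*m + X = -40*507 + 2537/2926 = -20280 + 2537/2926 = -59336743/2926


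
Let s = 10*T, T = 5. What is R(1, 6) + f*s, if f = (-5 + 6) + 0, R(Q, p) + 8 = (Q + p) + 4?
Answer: 53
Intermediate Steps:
R(Q, p) = -4 + Q + p (R(Q, p) = -8 + ((Q + p) + 4) = -8 + (4 + Q + p) = -4 + Q + p)
s = 50 (s = 10*5 = 50)
f = 1 (f = 1 + 0 = 1)
R(1, 6) + f*s = (-4 + 1 + 6) + 1*50 = 3 + 50 = 53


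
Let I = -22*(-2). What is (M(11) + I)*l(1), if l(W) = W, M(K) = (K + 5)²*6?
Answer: 1580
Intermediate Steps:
M(K) = 6*(5 + K)² (M(K) = (5 + K)²*6 = 6*(5 + K)²)
I = 44
(M(11) + I)*l(1) = (6*(5 + 11)² + 44)*1 = (6*16² + 44)*1 = (6*256 + 44)*1 = (1536 + 44)*1 = 1580*1 = 1580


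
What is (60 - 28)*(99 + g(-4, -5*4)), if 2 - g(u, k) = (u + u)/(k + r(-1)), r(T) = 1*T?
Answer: 67616/21 ≈ 3219.8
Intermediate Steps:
r(T) = T
g(u, k) = 2 - 2*u/(-1 + k) (g(u, k) = 2 - (u + u)/(k - 1) = 2 - 2*u/(-1 + k))
(60 - 28)*(99 + g(-4, -5*4)) = (60 - 28)*(99 + 2*(-1 - 5*4 - 1*(-4))/(-1 - 5*4)) = 32*(99 + 2*(-1 - 20 + 4)/(-1 - 20)) = 32*(99 + 2*(-17)/(-21)) = 32*(99 + 2*(-1/21)*(-17)) = 32*(99 + 34/21) = 32*(2113/21) = 67616/21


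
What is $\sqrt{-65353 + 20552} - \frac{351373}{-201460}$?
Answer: $\frac{351373}{201460} + i \sqrt{44801} \approx 1.7441 + 211.66 i$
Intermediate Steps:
$\sqrt{-65353 + 20552} - \frac{351373}{-201460} = \sqrt{-44801} - 351373 \left(- \frac{1}{201460}\right) = i \sqrt{44801} - - \frac{351373}{201460} = i \sqrt{44801} + \frac{351373}{201460} = \frac{351373}{201460} + i \sqrt{44801}$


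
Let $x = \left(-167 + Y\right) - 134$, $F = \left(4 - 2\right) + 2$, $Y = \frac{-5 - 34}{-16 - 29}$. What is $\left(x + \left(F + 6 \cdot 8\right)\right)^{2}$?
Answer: $\frac{13853284}{225} \approx 61570.0$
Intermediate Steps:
$Y = \frac{13}{15}$ ($Y = - \frac{39}{-45} = \left(-39\right) \left(- \frac{1}{45}\right) = \frac{13}{15} \approx 0.86667$)
$F = 4$ ($F = 2 + 2 = 4$)
$x = - \frac{4502}{15}$ ($x = \left(-167 + \frac{13}{15}\right) - 134 = - \frac{2492}{15} - 134 = - \frac{4502}{15} \approx -300.13$)
$\left(x + \left(F + 6 \cdot 8\right)\right)^{2} = \left(- \frac{4502}{15} + \left(4 + 6 \cdot 8\right)\right)^{2} = \left(- \frac{4502}{15} + \left(4 + 48\right)\right)^{2} = \left(- \frac{4502}{15} + 52\right)^{2} = \left(- \frac{3722}{15}\right)^{2} = \frac{13853284}{225}$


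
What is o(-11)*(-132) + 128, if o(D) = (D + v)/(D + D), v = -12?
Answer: -10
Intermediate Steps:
o(D) = (-12 + D)/(2*D) (o(D) = (D - 12)/(D + D) = (-12 + D)/((2*D)) = (-12 + D)*(1/(2*D)) = (-12 + D)/(2*D))
o(-11)*(-132) + 128 = ((½)*(-12 - 11)/(-11))*(-132) + 128 = ((½)*(-1/11)*(-23))*(-132) + 128 = (23/22)*(-132) + 128 = -138 + 128 = -10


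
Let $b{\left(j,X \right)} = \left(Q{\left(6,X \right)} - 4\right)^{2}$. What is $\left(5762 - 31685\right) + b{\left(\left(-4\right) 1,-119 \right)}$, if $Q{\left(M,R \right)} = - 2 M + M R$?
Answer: $506977$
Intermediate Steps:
$b{\left(j,X \right)} = \left(-16 + 6 X\right)^{2}$ ($b{\left(j,X \right)} = \left(6 \left(-2 + X\right) - 4\right)^{2} = \left(\left(-12 + 6 X\right) - 4\right)^{2} = \left(-16 + 6 X\right)^{2}$)
$\left(5762 - 31685\right) + b{\left(\left(-4\right) 1,-119 \right)} = \left(5762 - 31685\right) + 4 \left(-8 + 3 \left(-119\right)\right)^{2} = -25923 + 4 \left(-8 - 357\right)^{2} = -25923 + 4 \left(-365\right)^{2} = -25923 + 4 \cdot 133225 = -25923 + 532900 = 506977$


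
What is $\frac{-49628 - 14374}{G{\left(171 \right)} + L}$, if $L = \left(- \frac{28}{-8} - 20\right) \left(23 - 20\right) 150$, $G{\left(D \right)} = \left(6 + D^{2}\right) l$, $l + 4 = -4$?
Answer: $\frac{21334}{80467} \approx 0.26513$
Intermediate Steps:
$l = -8$ ($l = -4 - 4 = -8$)
$G{\left(D \right)} = -48 - 8 D^{2}$ ($G{\left(D \right)} = \left(6 + D^{2}\right) \left(-8\right) = -48 - 8 D^{2}$)
$L = -7425$ ($L = \left(\left(-28\right) \left(- \frac{1}{8}\right) - 20\right) 3 \cdot 150 = \left(\frac{7}{2} - 20\right) 3 \cdot 150 = \left(- \frac{33}{2}\right) 3 \cdot 150 = \left(- \frac{99}{2}\right) 150 = -7425$)
$\frac{-49628 - 14374}{G{\left(171 \right)} + L} = \frac{-49628 - 14374}{\left(-48 - 8 \cdot 171^{2}\right) - 7425} = - \frac{64002}{\left(-48 - 233928\right) - 7425} = - \frac{64002}{-233976 - 7425} = - \frac{64002}{-241401} = \left(-64002\right) \left(- \frac{1}{241401}\right) = \frac{21334}{80467}$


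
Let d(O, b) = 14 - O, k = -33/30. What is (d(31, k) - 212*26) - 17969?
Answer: -23498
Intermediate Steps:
k = -11/10 (k = -33*1/30 = -11/10 ≈ -1.1000)
(d(31, k) - 212*26) - 17969 = ((14 - 1*31) - 212*26) - 17969 = ((14 - 31) - 5512) - 17969 = (-17 - 5512) - 17969 = -5529 - 17969 = -23498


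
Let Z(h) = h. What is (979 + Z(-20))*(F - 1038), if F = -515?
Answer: -1489327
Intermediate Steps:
(979 + Z(-20))*(F - 1038) = (979 - 20)*(-515 - 1038) = 959*(-1553) = -1489327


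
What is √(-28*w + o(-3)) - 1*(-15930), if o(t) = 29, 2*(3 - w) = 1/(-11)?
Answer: 15930 + I*√6809/11 ≈ 15930.0 + 7.5015*I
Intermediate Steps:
w = 67/22 (w = 3 - ½/(-11) = 3 - ½*(-1/11) = 3 + 1/22 = 67/22 ≈ 3.0455)
√(-28*w + o(-3)) - 1*(-15930) = √(-28*67/22 + 29) - 1*(-15930) = √(-938/11 + 29) + 15930 = √(-619/11) + 15930 = I*√6809/11 + 15930 = 15930 + I*√6809/11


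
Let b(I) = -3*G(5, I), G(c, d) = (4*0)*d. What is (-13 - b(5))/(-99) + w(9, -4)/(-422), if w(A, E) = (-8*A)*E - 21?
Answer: -20947/41778 ≈ -0.50139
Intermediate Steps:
G(c, d) = 0 (G(c, d) = 0*d = 0)
b(I) = 0 (b(I) = -3*0 = 0)
w(A, E) = -21 - 8*A*E (w(A, E) = -8*A*E - 21 = -21 - 8*A*E)
(-13 - b(5))/(-99) + w(9, -4)/(-422) = (-13 - 1*0)/(-99) + (-21 - 8*9*(-4))/(-422) = (-13 + 0)*(-1/99) + (-21 + 288)*(-1/422) = -13*(-1/99) + 267*(-1/422) = 13/99 - 267/422 = -20947/41778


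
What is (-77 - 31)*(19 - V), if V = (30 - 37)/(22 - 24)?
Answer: -1674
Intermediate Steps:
V = 7/2 (V = -7/(-2) = -7*(-½) = 7/2 ≈ 3.5000)
(-77 - 31)*(19 - V) = (-77 - 31)*(19 - 1*7/2) = -108*(19 - 7/2) = -108*31/2 = -1674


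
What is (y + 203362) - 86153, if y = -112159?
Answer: 5050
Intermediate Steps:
(y + 203362) - 86153 = (-112159 + 203362) - 86153 = 91203 - 86153 = 5050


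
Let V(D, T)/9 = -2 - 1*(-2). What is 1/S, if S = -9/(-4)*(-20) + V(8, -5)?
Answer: -1/45 ≈ -0.022222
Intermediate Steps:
V(D, T) = 0 (V(D, T) = 9*(-2 - 1*(-2)) = 9*(-2 + 2) = 9*0 = 0)
S = -45 (S = -9/(-4)*(-20) + 0 = -9*(-¼)*(-20) + 0 = (9/4)*(-20) + 0 = -45 + 0 = -45)
1/S = 1/(-45) = -1/45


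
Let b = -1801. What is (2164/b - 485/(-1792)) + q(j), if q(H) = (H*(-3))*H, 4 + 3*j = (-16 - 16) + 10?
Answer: -2190730201/9682176 ≈ -226.26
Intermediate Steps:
j = -26/3 (j = -4/3 + ((-16 - 16) + 10)/3 = -4/3 + (-32 + 10)/3 = -4/3 + (1/3)*(-22) = -4/3 - 22/3 = -26/3 ≈ -8.6667)
q(H) = -3*H**2 (q(H) = (-3*H)*H = -3*H**2)
(2164/b - 485/(-1792)) + q(j) = (2164/(-1801) - 485/(-1792)) - 3*(-26/3)**2 = (2164*(-1/1801) - 485*(-1/1792)) - 3*676/9 = (-2164/1801 + 485/1792) - 676/3 = -3004403/3227392 - 676/3 = -2190730201/9682176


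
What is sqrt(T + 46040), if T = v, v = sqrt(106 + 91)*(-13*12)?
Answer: 2*sqrt(11510 - 39*sqrt(197)) ≈ 209.41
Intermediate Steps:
v = -156*sqrt(197) (v = sqrt(197)*(-156) = -156*sqrt(197) ≈ -2189.6)
T = -156*sqrt(197) ≈ -2189.6
sqrt(T + 46040) = sqrt(-156*sqrt(197) + 46040) = sqrt(46040 - 156*sqrt(197))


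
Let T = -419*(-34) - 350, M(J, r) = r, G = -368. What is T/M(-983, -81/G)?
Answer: 568192/9 ≈ 63132.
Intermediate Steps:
T = 13896 (T = 14246 - 350 = 13896)
T/M(-983, -81/G) = 13896/((-81/(-368))) = 13896/((-81*(-1/368))) = 13896/(81/368) = 13896*(368/81) = 568192/9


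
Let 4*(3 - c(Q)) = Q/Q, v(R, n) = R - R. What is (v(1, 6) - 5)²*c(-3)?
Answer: 275/4 ≈ 68.750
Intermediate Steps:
v(R, n) = 0
c(Q) = 11/4 (c(Q) = 3 - Q/(4*Q) = 3 - ¼*1 = 3 - ¼ = 11/4)
(v(1, 6) - 5)²*c(-3) = (0 - 5)²*(11/4) = (-5)²*(11/4) = 25*(11/4) = 275/4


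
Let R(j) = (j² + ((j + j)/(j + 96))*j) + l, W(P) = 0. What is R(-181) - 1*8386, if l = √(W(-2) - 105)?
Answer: 2006353/85 + I*√105 ≈ 23604.0 + 10.247*I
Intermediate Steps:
l = I*√105 (l = √(0 - 105) = √(-105) = I*√105 ≈ 10.247*I)
R(j) = j² + I*√105 + 2*j²/(96 + j) (R(j) = (j² + ((j + j)/(j + 96))*j) + I*√105 = (j² + ((2*j)/(96 + j))*j) + I*√105 = (j² + (2*j/(96 + j))*j) + I*√105 = (j² + 2*j²/(96 + j)) + I*√105 = j² + I*√105 + 2*j²/(96 + j))
R(-181) - 1*8386 = ((-181)³ + 98*(-181)² + 96*I*√105 + I*(-181)*√105)/(96 - 181) - 1*8386 = (-5929741 + 98*32761 + 96*I*√105 - 181*I*√105)/(-85) - 8386 = -(-5929741 + 3210578 + 96*I*√105 - 181*I*√105)/85 - 8386 = -(-2719163 - 85*I*√105)/85 - 8386 = (2719163/85 + I*√105) - 8386 = 2006353/85 + I*√105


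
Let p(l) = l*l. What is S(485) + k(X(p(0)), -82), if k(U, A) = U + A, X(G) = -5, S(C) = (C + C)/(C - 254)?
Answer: -19127/231 ≈ -82.801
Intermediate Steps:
p(l) = l²
S(C) = 2*C/(-254 + C) (S(C) = (2*C)/(-254 + C) = 2*C/(-254 + C))
k(U, A) = A + U
S(485) + k(X(p(0)), -82) = 2*485/(-254 + 485) + (-82 - 5) = 2*485/231 - 87 = 2*485*(1/231) - 87 = 970/231 - 87 = -19127/231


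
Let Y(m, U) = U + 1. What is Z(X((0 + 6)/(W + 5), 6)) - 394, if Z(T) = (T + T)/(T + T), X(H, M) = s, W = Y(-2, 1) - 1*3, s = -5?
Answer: -393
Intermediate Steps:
Y(m, U) = 1 + U
W = -1 (W = (1 + 1) - 1*3 = 2 - 3 = -1)
X(H, M) = -5
Z(T) = 1 (Z(T) = (2*T)/((2*T)) = (2*T)*(1/(2*T)) = 1)
Z(X((0 + 6)/(W + 5), 6)) - 394 = 1 - 394 = -393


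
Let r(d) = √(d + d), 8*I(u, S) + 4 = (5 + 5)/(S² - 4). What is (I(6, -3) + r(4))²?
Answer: 129/16 - √2 ≈ 6.6483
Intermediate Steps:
I(u, S) = -½ + 5/(4*(-4 + S²)) (I(u, S) = -½ + ((5 + 5)/(S² - 4))/8 = -½ + (10/(-4 + S²))/8 = -½ + 5/(4*(-4 + S²)))
r(d) = √2*√d (r(d) = √(2*d) = √2*√d)
(I(6, -3) + r(4))² = ((13 - 2*(-3)²)/(4*(-4 + (-3)²)) + √2*√4)² = ((13 - 2*9)/(4*(-4 + 9)) + √2*2)² = ((¼)*(13 - 18)/5 + 2*√2)² = ((¼)*(⅕)*(-5) + 2*√2)² = (-¼ + 2*√2)²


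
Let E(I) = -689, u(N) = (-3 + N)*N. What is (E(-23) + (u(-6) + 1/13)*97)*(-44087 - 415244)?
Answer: -27208012454/13 ≈ -2.0929e+9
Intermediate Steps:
u(N) = N*(-3 + N)
(E(-23) + (u(-6) + 1/13)*97)*(-44087 - 415244) = (-689 + (-6*(-3 - 6) + 1/13)*97)*(-44087 - 415244) = (-689 + (-6*(-9) + 1/13)*97)*(-459331) = (-689 + (54 + 1/13)*97)*(-459331) = (-689 + (703/13)*97)*(-459331) = (-689 + 68191/13)*(-459331) = (59234/13)*(-459331) = -27208012454/13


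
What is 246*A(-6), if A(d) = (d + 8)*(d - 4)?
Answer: -4920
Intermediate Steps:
A(d) = (-4 + d)*(8 + d) (A(d) = (8 + d)*(-4 + d) = (-4 + d)*(8 + d))
246*A(-6) = 246*(-32 + (-6)² + 4*(-6)) = 246*(-32 + 36 - 24) = 246*(-20) = -4920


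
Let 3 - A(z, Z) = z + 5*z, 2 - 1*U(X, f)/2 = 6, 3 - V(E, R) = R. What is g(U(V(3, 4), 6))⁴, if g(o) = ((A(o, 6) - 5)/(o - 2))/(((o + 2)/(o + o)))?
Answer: 1146228736/50625 ≈ 22642.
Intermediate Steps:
V(E, R) = 3 - R
U(X, f) = -8 (U(X, f) = 4 - 2*6 = 4 - 12 = -8)
A(z, Z) = 3 - 6*z (A(z, Z) = 3 - (z + 5*z) = 3 - 6*z)
g(o) = 2*o*(-2 - 6*o)/((-2 + o)*(2 + o)) (g(o) = (((3 - 6*o) - 5)/(o - 2))/(((o + 2)/(o + o))) = ((-2 - 6*o)/(-2 + o))/(((2 + o)/((2*o)))) = ((-2 - 6*o)/(-2 + o))/(((2 + o)*(1/(2*o)))) = ((-2 - 6*o)/(-2 + o))/(((2 + o)/(2*o))) = ((-2 - 6*o)/(-2 + o))*(2*o/(2 + o)) = 2*o*(-2 - 6*o)/((-2 + o)*(2 + o)))
g(U(V(3, 4), 6))⁴ = (-4*(-8)*(1 + 3*(-8))/(-4 + (-8)²))⁴ = (-4*(-8)*(1 - 24)/(-4 + 64))⁴ = (-4*(-8)*(-23)/60)⁴ = (-4*(-8)*1/60*(-23))⁴ = (-184/15)⁴ = 1146228736/50625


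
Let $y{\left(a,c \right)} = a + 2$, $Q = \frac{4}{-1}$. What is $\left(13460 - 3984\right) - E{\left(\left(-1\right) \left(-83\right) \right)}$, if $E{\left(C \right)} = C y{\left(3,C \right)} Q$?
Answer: $11136$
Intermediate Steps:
$Q = -4$ ($Q = 4 \left(-1\right) = -4$)
$y{\left(a,c \right)} = 2 + a$
$E{\left(C \right)} = - 20 C$ ($E{\left(C \right)} = C \left(2 + 3\right) \left(-4\right) = C 5 \left(-4\right) = 5 C \left(-4\right) = - 20 C$)
$\left(13460 - 3984\right) - E{\left(\left(-1\right) \left(-83\right) \right)} = \left(13460 - 3984\right) - - 20 \left(\left(-1\right) \left(-83\right)\right) = 9476 - \left(-20\right) 83 = 9476 - -1660 = 9476 + 1660 = 11136$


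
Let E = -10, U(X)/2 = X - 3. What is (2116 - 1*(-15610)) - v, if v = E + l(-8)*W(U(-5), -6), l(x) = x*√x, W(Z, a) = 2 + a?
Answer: 17736 - 64*I*√2 ≈ 17736.0 - 90.51*I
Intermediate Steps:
U(X) = -6 + 2*X (U(X) = 2*(X - 3) = 2*(-3 + X) = -6 + 2*X)
l(x) = x^(3/2)
v = -10 + 64*I*√2 (v = -10 + (-8)^(3/2)*(2 - 6) = -10 - 16*I*√2*(-4) = -10 + 64*I*√2 ≈ -10.0 + 90.51*I)
(2116 - 1*(-15610)) - v = (2116 - 1*(-15610)) - (-10 + 64*I*√2) = (2116 + 15610) + (10 - 64*I*√2) = 17726 + (10 - 64*I*√2) = 17736 - 64*I*√2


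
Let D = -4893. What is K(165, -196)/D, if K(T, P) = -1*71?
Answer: 71/4893 ≈ 0.014511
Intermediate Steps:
K(T, P) = -71
K(165, -196)/D = -71/(-4893) = -71*(-1/4893) = 71/4893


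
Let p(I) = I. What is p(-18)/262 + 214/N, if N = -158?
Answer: -14728/10349 ≈ -1.4231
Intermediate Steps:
p(-18)/262 + 214/N = -18/262 + 214/(-158) = -18*1/262 + 214*(-1/158) = -9/131 - 107/79 = -14728/10349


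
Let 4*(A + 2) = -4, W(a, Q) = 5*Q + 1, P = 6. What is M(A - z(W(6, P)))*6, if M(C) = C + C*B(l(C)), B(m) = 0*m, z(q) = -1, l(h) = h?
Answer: -12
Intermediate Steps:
W(a, Q) = 1 + 5*Q
B(m) = 0
A = -3 (A = -2 + (¼)*(-4) = -2 - 1 = -3)
M(C) = C (M(C) = C + C*0 = C + 0 = C)
M(A - z(W(6, P)))*6 = (-3 - 1*(-1))*6 = (-3 + 1)*6 = -2*6 = -12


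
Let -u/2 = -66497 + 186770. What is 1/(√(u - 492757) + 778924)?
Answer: 21052/16397927867 - I*√733303/606723331079 ≈ 1.2838e-6 - 1.4114e-9*I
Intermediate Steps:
u = -240546 (u = -2*(-66497 + 186770) = -2*120273 = -240546)
1/(√(u - 492757) + 778924) = 1/(√(-240546 - 492757) + 778924) = 1/(√(-733303) + 778924) = 1/(I*√733303 + 778924) = 1/(778924 + I*√733303)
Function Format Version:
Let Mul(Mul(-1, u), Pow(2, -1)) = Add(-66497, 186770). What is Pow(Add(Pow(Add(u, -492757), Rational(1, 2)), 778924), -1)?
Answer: Add(Rational(21052, 16397927867), Mul(Rational(-1, 606723331079), I, Pow(733303, Rational(1, 2)))) ≈ Add(1.2838e-6, Mul(-1.4114e-9, I))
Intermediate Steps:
u = -240546 (u = Mul(-2, Add(-66497, 186770)) = Mul(-2, 120273) = -240546)
Pow(Add(Pow(Add(u, -492757), Rational(1, 2)), 778924), -1) = Pow(Add(Pow(Add(-240546, -492757), Rational(1, 2)), 778924), -1) = Pow(Add(Pow(-733303, Rational(1, 2)), 778924), -1) = Pow(Add(Mul(I, Pow(733303, Rational(1, 2))), 778924), -1) = Pow(Add(778924, Mul(I, Pow(733303, Rational(1, 2)))), -1)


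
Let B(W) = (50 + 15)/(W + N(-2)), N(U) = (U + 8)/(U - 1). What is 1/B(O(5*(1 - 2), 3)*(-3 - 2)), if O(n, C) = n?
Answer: 23/65 ≈ 0.35385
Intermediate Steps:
N(U) = (8 + U)/(-1 + U)
B(W) = 65/(-2 + W) (B(W) = (50 + 15)/(W + (8 - 2)/(-1 - 2)) = 65/(W + 6/(-3)) = 65/(W - ⅓*6) = 65/(W - 2) = 65/(-2 + W))
1/B(O(5*(1 - 2), 3)*(-3 - 2)) = 1/(65/(-2 + (5*(1 - 2))*(-3 - 2))) = 1/(65/(-2 + (5*(-1))*(-5))) = 1/(65/(-2 - 5*(-5))) = 1/(65/(-2 + 25)) = 1/(65/23) = 23/65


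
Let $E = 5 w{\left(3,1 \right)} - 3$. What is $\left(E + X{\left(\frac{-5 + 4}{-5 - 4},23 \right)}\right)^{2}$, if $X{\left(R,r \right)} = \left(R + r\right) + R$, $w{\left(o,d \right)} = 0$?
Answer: $\frac{33124}{81} \approx 408.94$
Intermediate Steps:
$X{\left(R,r \right)} = r + 2 R$
$E = -3$ ($E = 5 \cdot 0 - 3 = 0 - 3 = -3$)
$\left(E + X{\left(\frac{-5 + 4}{-5 - 4},23 \right)}\right)^{2} = \left(-3 + \left(23 + 2 \frac{-5 + 4}{-5 - 4}\right)\right)^{2} = \left(-3 + \left(23 + 2 \left(- \frac{1}{-9}\right)\right)\right)^{2} = \left(-3 + \left(23 + 2 \left(\left(-1\right) \left(- \frac{1}{9}\right)\right)\right)\right)^{2} = \left(-3 + \left(23 + 2 \cdot \frac{1}{9}\right)\right)^{2} = \left(-3 + \left(23 + \frac{2}{9}\right)\right)^{2} = \left(-3 + \frac{209}{9}\right)^{2} = \left(\frac{182}{9}\right)^{2} = \frac{33124}{81}$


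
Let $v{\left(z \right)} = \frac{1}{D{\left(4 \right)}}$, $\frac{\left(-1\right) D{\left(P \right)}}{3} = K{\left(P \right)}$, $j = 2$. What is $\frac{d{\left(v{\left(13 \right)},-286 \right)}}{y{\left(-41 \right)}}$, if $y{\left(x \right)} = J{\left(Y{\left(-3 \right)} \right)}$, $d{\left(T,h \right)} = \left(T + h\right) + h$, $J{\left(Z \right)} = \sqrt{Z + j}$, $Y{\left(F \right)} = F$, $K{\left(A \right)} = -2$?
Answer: $\frac{3431 i}{6} \approx 571.83 i$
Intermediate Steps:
$D{\left(P \right)} = 6$ ($D{\left(P \right)} = \left(-3\right) \left(-2\right) = 6$)
$v{\left(z \right)} = \frac{1}{6}$
$J{\left(Z \right)} = \sqrt{2 + Z}$ ($J{\left(Z \right)} = \sqrt{Z + 2} = \sqrt{2 + Z}$)
$d{\left(T,h \right)} = T + 2 h$
$y{\left(x \right)} = i$ ($y{\left(x \right)} = \sqrt{2 - 3} = \sqrt{-1} = i$)
$\frac{d{\left(v{\left(13 \right)},-286 \right)}}{y{\left(-41 \right)}} = \frac{\frac{1}{6} + 2 \left(-286\right)}{i} = \left(\frac{1}{6} - 572\right) \left(- i\right) = - \frac{3431 \left(- i\right)}{6} = \frac{3431 i}{6}$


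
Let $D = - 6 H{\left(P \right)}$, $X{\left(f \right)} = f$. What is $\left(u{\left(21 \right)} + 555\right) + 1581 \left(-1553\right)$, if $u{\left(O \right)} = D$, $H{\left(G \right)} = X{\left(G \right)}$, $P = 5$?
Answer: $-2454768$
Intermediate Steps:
$H{\left(G \right)} = G$
$D = -30$ ($D = - 6 \cdot 5 = \left(-1\right) 30 = -30$)
$u{\left(O \right)} = -30$
$\left(u{\left(21 \right)} + 555\right) + 1581 \left(-1553\right) = \left(-30 + 555\right) + 1581 \left(-1553\right) = 525 - 2455293 = -2454768$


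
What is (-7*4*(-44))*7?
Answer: 8624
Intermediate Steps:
(-7*4*(-44))*7 = -28*(-44)*7 = 1232*7 = 8624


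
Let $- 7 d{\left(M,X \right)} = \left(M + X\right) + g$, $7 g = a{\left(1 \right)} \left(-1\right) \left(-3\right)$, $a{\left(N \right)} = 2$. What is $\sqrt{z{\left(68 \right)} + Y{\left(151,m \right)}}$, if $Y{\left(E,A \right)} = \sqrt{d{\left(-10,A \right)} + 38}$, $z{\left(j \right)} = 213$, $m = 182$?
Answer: $\frac{\sqrt{10437 + 14 \sqrt{163}}}{7} \approx 14.719$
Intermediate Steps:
$g = \frac{6}{7}$ ($g = \frac{2 \left(-1\right) \left(-3\right)}{7} = \frac{\left(-2\right) \left(-3\right)}{7} = \frac{1}{7} \cdot 6 = \frac{6}{7} \approx 0.85714$)
$d{\left(M,X \right)} = - \frac{6}{49} - \frac{M}{7} - \frac{X}{7}$ ($d{\left(M,X \right)} = - \frac{\left(M + X\right) + \frac{6}{7}}{7} = - \frac{\frac{6}{7} + M + X}{7} = - \frac{6}{49} - \frac{M}{7} - \frac{X}{7}$)
$Y{\left(E,A \right)} = \sqrt{\frac{1926}{49} - \frac{A}{7}}$ ($Y{\left(E,A \right)} = \sqrt{\left(- \frac{6}{49} - - \frac{10}{7} - \frac{A}{7}\right) + 38} = \sqrt{\left(- \frac{6}{49} + \frac{10}{7} - \frac{A}{7}\right) + 38} = \sqrt{\left(\frac{64}{49} - \frac{A}{7}\right) + 38} = \sqrt{\frac{1926}{49} - \frac{A}{7}}$)
$\sqrt{z{\left(68 \right)} + Y{\left(151,m \right)}} = \sqrt{213 + \frac{\sqrt{1926 - 1274}}{7}} = \sqrt{213 + \frac{\sqrt{652}}{7}} = \sqrt{213 + \frac{2 \sqrt{163}}{7}}$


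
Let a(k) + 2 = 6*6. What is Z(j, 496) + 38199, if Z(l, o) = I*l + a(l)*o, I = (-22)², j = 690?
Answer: 389023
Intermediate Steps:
a(k) = 34 (a(k) = -2 + 6*6 = -2 + 36 = 34)
I = 484
Z(l, o) = 34*o + 484*l (Z(l, o) = 484*l + 34*o = 34*o + 484*l)
Z(j, 496) + 38199 = (34*496 + 484*690) + 38199 = (16864 + 333960) + 38199 = 350824 + 38199 = 389023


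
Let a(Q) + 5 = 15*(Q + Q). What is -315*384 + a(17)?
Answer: -120455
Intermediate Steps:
a(Q) = -5 + 30*Q (a(Q) = -5 + 15*(Q + Q) = -5 + 15*(2*Q) = -5 + 30*Q)
-315*384 + a(17) = -315*384 + (-5 + 30*17) = -120960 + (-5 + 510) = -120960 + 505 = -120455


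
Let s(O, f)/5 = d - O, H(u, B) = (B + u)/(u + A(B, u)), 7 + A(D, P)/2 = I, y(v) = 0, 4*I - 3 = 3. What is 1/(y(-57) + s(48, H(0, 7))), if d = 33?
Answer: -1/75 ≈ -0.013333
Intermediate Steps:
I = 3/2 (I = ¾ + (¼)*3 = ¾ + ¾ = 3/2 ≈ 1.5000)
A(D, P) = -11 (A(D, P) = -14 + 2*(3/2) = -14 + 3 = -11)
H(u, B) = (B + u)/(-11 + u) (H(u, B) = (B + u)/(u - 11) = (B + u)/(-11 + u))
s(O, f) = 165 - 5*O (s(O, f) = 5*(33 - O) = 165 - 5*O)
1/(y(-57) + s(48, H(0, 7))) = 1/(0 + (165 - 5*48)) = 1/(0 + (165 - 240)) = 1/(0 - 75) = 1/(-75) = -1/75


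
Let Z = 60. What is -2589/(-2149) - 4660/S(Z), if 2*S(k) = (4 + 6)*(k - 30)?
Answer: -962599/32235 ≈ -29.862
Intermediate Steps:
S(k) = -150 + 5*k (S(k) = ((4 + 6)*(k - 30))/2 = (10*(-30 + k))/2 = (-300 + 10*k)/2 = -150 + 5*k)
-2589/(-2149) - 4660/S(Z) = -2589/(-2149) - 4660/(-150 + 5*60) = -2589*(-1/2149) - 4660/(-150 + 300) = 2589/2149 - 4660/150 = 2589/2149 - 4660*1/150 = 2589/2149 - 466/15 = -962599/32235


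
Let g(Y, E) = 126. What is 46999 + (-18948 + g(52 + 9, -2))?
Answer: 28177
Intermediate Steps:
46999 + (-18948 + g(52 + 9, -2)) = 46999 + (-18948 + 126) = 46999 - 18822 = 28177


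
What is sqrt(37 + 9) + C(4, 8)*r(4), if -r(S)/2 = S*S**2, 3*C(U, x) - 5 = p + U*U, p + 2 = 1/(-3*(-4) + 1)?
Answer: -31744/39 + sqrt(46) ≈ -807.17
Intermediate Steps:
p = -25/13 (p = -2 + 1/(-3*(-4) + 1) = -2 + 1/(12 + 1) = -2 + 1/13 = -25/13 ≈ -1.9231)
C(U, x) = 40/39 + U**2/3 (C(U, x) = 5/3 + (-25/13 + U*U)/3 = 5/3 + (-25/13 + U**2)/3 = 5/3 + (-25/39 + U**2/3) = 40/39 + U**2/3)
r(S) = -2*S**3 (r(S) = -2*S*S**2 = -2*S**3)
sqrt(37 + 9) + C(4, 8)*r(4) = sqrt(37 + 9) + (40/39 + (1/3)*4**2)*(-2*4**3) = sqrt(46) + (40/39 + (1/3)*16)*(-2*64) = sqrt(46) + (40/39 + 16/3)*(-128) = sqrt(46) + (248/39)*(-128) = sqrt(46) - 31744/39 = -31744/39 + sqrt(46)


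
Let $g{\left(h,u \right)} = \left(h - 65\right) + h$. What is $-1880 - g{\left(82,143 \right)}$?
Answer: $-1979$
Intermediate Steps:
$g{\left(h,u \right)} = -65 + 2 h$ ($g{\left(h,u \right)} = \left(-65 + h\right) + h = -65 + 2 h$)
$-1880 - g{\left(82,143 \right)} = -1880 - \left(-65 + 2 \cdot 82\right) = -1880 - \left(-65 + 164\right) = -1880 - 99 = -1979$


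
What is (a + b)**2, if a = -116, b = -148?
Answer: 69696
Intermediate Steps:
(a + b)**2 = (-116 - 148)**2 = (-264)**2 = 69696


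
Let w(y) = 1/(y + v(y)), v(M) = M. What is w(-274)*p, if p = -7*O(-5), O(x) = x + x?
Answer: -35/274 ≈ -0.12774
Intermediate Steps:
O(x) = 2*x
w(y) = 1/(2*y) (w(y) = 1/(y + y) = 1/(2*y))
p = 70 (p = -14*(-5) = -7*(-10) = 70)
w(-274)*p = ((½)/(-274))*70 = ((½)*(-1/274))*70 = -1/548*70 = -35/274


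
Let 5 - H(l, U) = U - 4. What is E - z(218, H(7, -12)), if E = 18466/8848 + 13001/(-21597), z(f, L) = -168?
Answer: 2313352883/13649304 ≈ 169.49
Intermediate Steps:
H(l, U) = 9 - U (H(l, U) = 5 - (U - 4) = 5 - (-4 + U) = 5 + (4 - U) = 9 - U)
E = 20269811/13649304 (E = 18466*(1/8848) + 13001*(-1/21597) = 1319/632 - 13001/21597 = 20269811/13649304 ≈ 1.4850)
E - z(218, H(7, -12)) = 20269811/13649304 - 1*(-168) = 20269811/13649304 + 168 = 2313352883/13649304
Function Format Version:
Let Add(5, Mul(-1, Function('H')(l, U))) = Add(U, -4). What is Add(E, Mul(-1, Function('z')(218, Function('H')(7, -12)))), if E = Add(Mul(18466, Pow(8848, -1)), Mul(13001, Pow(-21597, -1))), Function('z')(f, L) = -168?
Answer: Rational(2313352883, 13649304) ≈ 169.49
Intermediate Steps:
Function('H')(l, U) = Add(9, Mul(-1, U)) (Function('H')(l, U) = Add(5, Mul(-1, Add(U, -4))) = Add(5, Mul(-1, Add(-4, U))) = Add(5, Add(4, Mul(-1, U))) = Add(9, Mul(-1, U)))
E = Rational(20269811, 13649304) (E = Add(Mul(18466, Rational(1, 8848)), Mul(13001, Rational(-1, 21597))) = Add(Rational(1319, 632), Rational(-13001, 21597)) = Rational(20269811, 13649304) ≈ 1.4850)
Add(E, Mul(-1, Function('z')(218, Function('H')(7, -12)))) = Add(Rational(20269811, 13649304), Mul(-1, -168)) = Add(Rational(20269811, 13649304), 168) = Rational(2313352883, 13649304)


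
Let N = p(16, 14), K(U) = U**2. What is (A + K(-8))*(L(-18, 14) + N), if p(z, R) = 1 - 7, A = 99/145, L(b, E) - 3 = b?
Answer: -196959/145 ≈ -1358.3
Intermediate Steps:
L(b, E) = 3 + b
A = 99/145 (A = 99*(1/145) = 99/145 ≈ 0.68276)
p(z, R) = -6
N = -6
(A + K(-8))*(L(-18, 14) + N) = (99/145 + (-8)**2)*((3 - 18) - 6) = (99/145 + 64)*(-15 - 6) = (9379/145)*(-21) = -196959/145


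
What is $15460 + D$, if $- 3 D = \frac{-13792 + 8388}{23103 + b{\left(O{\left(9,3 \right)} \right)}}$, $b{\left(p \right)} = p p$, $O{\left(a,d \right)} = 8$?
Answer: $\frac{1074490864}{69501} \approx 15460.0$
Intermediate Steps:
$b{\left(p \right)} = p^{2}$
$D = \frac{5404}{69501}$ ($D = - \frac{\left(-13792 + 8388\right) \frac{1}{23103 + 8^{2}}}{3} = - \frac{\left(-5404\right) \frac{1}{23103 + 64}}{3} = - \frac{\left(-5404\right) \frac{1}{23167}}{3} = \left(- \frac{1}{3}\right) \left(- \frac{5404}{23167}\right) = \frac{5404}{69501} \approx 0.077754$)
$15460 + D = 15460 + \frac{5404}{69501} = \frac{1074490864}{69501}$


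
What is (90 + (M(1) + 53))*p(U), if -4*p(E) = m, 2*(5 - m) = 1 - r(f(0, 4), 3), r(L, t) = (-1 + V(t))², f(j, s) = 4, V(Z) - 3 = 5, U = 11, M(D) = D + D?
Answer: -4205/4 ≈ -1051.3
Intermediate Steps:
M(D) = 2*D
V(Z) = 8 (V(Z) = 3 + 5 = 8)
r(L, t) = 49 (r(L, t) = (-1 + 8)² = 7² = 49)
m = 29 (m = 5 - (1 - 1*49)/2 = 5 - (1 - 49)/2 = 5 - ½*(-48) = 5 + 24 = 29)
p(E) = -29/4 (p(E) = -¼*29 = -29/4)
(90 + (M(1) + 53))*p(U) = (90 + (2*1 + 53))*(-29/4) = (90 + (2 + 53))*(-29/4) = (90 + 55)*(-29/4) = 145*(-29/4) = -4205/4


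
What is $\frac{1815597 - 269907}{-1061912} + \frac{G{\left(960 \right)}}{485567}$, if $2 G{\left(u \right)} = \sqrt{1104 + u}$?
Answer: $- \frac{772845}{530956} + \frac{2 \sqrt{129}}{485567} \approx -1.4555$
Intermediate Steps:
$G{\left(u \right)} = \frac{\sqrt{1104 + u}}{2}$
$\frac{1815597 - 269907}{-1061912} + \frac{G{\left(960 \right)}}{485567} = \frac{1815597 - 269907}{-1061912} + \frac{\frac{1}{2} \sqrt{1104 + 960}}{485567} = \left(1815597 - 269907\right) \left(- \frac{1}{1061912}\right) + \frac{\sqrt{2064}}{2} \cdot \frac{1}{485567} = 1545690 \left(- \frac{1}{1061912}\right) + \frac{4 \sqrt{129}}{2} \cdot \frac{1}{485567} = - \frac{772845}{530956} + 2 \sqrt{129} \cdot \frac{1}{485567} = - \frac{772845}{530956} + \frac{2 \sqrt{129}}{485567}$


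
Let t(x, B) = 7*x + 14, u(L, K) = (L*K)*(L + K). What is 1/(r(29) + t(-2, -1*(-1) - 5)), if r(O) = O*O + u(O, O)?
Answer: 1/49619 ≈ 2.0154e-5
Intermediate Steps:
u(L, K) = K*L*(K + L) (u(L, K) = (K*L)*(K + L) = K*L*(K + L))
t(x, B) = 14 + 7*x
r(O) = O² + 2*O³ (r(O) = O*O + O*O*(O + O) = O² + O*O*(2*O) = O² + 2*O³)
1/(r(29) + t(-2, -1*(-1) - 5)) = 1/(29²*(1 + 2*29) + (14 + 7*(-2))) = 1/(841*(1 + 58) + (14 - 14)) = 1/(841*59 + 0) = 1/(49619 + 0) = 1/49619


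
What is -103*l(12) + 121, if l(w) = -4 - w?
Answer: 1769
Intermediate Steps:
-103*l(12) + 121 = -103*(-4 - 1*12) + 121 = -103*(-4 - 12) + 121 = -103*(-16) + 121 = 1648 + 121 = 1769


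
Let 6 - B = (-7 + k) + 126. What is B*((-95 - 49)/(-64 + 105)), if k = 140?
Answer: 36432/41 ≈ 888.58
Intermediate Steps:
B = -253 (B = 6 - ((-7 + 140) + 126) = 6 - (133 + 126) = 6 - 1*259 = 6 - 259 = -253)
B*((-95 - 49)/(-64 + 105)) = -253*(-95 - 49)/(-64 + 105) = -(-36432)/41 = -253*(-144/41) = 36432/41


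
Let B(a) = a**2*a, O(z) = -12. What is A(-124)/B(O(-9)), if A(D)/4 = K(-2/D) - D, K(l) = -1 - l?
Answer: -7625/26784 ≈ -0.28468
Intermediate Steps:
B(a) = a**3
A(D) = -4 - 4*D + 8/D (A(D) = 4*((-1 - (-2)/D) - D) = 4*((-1 + 2/D) - D) = 4*(-1 - D + 2/D) = -4 - 4*D + 8/D)
A(-124)/B(O(-9)) = (-4 - 4*(-124) + 8/(-124))/((-12)**3) = (-4 + 496 + 8*(-1/124))/(-1728) = (-4 + 496 - 2/31)*(-1/1728) = (15250/31)*(-1/1728) = -7625/26784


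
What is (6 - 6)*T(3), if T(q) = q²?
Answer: 0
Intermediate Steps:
(6 - 6)*T(3) = (6 - 6)*3² = 0*9 = 0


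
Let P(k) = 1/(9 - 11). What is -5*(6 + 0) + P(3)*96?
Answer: -78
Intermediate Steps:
P(k) = -1/2 (P(k) = 1/(-2) = -1/2)
-5*(6 + 0) + P(3)*96 = -5*(6 + 0) - 1/2*96 = -5*6 - 48 = -30 - 48 = -78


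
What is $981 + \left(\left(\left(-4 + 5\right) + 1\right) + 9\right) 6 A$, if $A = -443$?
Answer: $-28257$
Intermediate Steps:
$981 + \left(\left(\left(-4 + 5\right) + 1\right) + 9\right) 6 A = 981 + \left(\left(\left(-4 + 5\right) + 1\right) + 9\right) 6 \left(-443\right) = 981 + \left(\left(1 + 1\right) + 9\right) 6 \left(-443\right) = 981 + \left(2 + 9\right) 6 \left(-443\right) = 981 + 11 \cdot 6 \left(-443\right) = 981 + 66 \left(-443\right) = 981 - 29238 = -28257$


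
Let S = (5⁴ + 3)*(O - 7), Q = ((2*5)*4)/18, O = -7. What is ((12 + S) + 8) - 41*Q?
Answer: -79768/9 ≈ -8863.1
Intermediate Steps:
Q = 20/9 (Q = (10*4)*(1/18) = 40*(1/18) = 20/9 ≈ 2.2222)
S = -8792 (S = (5⁴ + 3)*(-7 - 7) = (625 + 3)*(-14) = 628*(-14) = -8792)
((12 + S) + 8) - 41*Q = ((12 - 8792) + 8) - 41*20/9 = (-8780 + 8) - 820/9 = -8772 - 820/9 = -79768/9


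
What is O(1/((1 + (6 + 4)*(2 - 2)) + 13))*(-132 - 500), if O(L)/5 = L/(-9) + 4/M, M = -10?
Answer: 81212/63 ≈ 1289.1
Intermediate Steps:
O(L) = -2 - 5*L/9 (O(L) = 5*(L/(-9) + 4/(-10)) = 5*(L*(-1/9) + 4*(-1/10)) = 5*(-L/9 - 2/5) = 5*(-2/5 - L/9) = -2 - 5*L/9)
O(1/((1 + (6 + 4)*(2 - 2)) + 13))*(-132 - 500) = (-2 - 5/(9*((1 + (6 + 4)*(2 - 2)) + 13)))*(-132 - 500) = (-2 - 5/(9*((1 + 10*0) + 13)))*(-632) = (-2 - 5/(9*((1 + 0) + 13)))*(-632) = (-2 - 5/(9*(1 + 13)))*(-632) = (-2 - 5/9/14)*(-632) = (-2 - 5/9*1/14)*(-632) = (-2 - 5/126)*(-632) = -257/126*(-632) = 81212/63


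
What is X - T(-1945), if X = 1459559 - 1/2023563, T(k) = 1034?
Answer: 2951417224574/2023563 ≈ 1.4585e+6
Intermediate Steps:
X = 2953509588716/2023563 (X = 1459559 - 1*1/2023563 = 1459559 - 1/2023563 = 2953509588716/2023563 ≈ 1.4596e+6)
X - T(-1945) = 2953509588716/2023563 - 1*1034 = 2953509588716/2023563 - 1034 = 2951417224574/2023563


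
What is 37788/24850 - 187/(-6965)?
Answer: 546613/353225 ≈ 1.5475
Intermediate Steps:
37788/24850 - 187/(-6965) = 37788*(1/24850) - 187*(-1/6965) = 18894/12425 + 187/6965 = 546613/353225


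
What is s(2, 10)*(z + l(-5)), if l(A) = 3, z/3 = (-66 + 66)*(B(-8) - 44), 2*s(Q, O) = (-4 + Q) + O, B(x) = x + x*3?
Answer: 12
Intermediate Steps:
B(x) = 4*x (B(x) = x + 3*x = 4*x)
s(Q, O) = -2 + O/2 + Q/2 (s(Q, O) = ((-4 + Q) + O)/2 = (-4 + O + Q)/2 = -2 + O/2 + Q/2)
z = 0 (z = 3*((-66 + 66)*(4*(-8) - 44)) = 3*(0*(-32 - 44)) = 3*(0*(-76)) = 3*0 = 0)
s(2, 10)*(z + l(-5)) = (-2 + (½)*10 + (½)*2)*(0 + 3) = (-2 + 5 + 1)*3 = 4*3 = 12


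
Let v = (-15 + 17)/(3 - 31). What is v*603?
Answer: -603/14 ≈ -43.071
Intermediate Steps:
v = -1/14 (v = 2/(-28) = 2*(-1/28) = -1/14 ≈ -0.071429)
v*603 = -1/14*603 = -603/14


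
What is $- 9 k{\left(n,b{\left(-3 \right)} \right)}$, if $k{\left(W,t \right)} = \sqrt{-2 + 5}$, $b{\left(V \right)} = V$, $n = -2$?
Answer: $- 9 \sqrt{3} \approx -15.588$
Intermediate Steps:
$k{\left(W,t \right)} = \sqrt{3}$
$- 9 k{\left(n,b{\left(-3 \right)} \right)} = - 9 \sqrt{3}$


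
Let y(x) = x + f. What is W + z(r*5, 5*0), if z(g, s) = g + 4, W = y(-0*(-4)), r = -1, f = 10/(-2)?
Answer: -6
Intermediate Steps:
f = -5 (f = 10*(-1/2) = -5)
y(x) = -5 + x (y(x) = x - 5 = -5 + x)
W = -5 (W = -5 - 0*(-4) = -5 - 2*0 = -5 + 0 = -5)
z(g, s) = 4 + g
W + z(r*5, 5*0) = -5 + (4 - 1*5) = -5 + (4 - 5) = -5 - 1 = -6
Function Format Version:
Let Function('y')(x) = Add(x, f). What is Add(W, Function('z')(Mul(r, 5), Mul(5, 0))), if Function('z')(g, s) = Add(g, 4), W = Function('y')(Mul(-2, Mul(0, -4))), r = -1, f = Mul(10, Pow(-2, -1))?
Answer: -6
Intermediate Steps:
f = -5 (f = Mul(10, Rational(-1, 2)) = -5)
Function('y')(x) = Add(-5, x) (Function('y')(x) = Add(x, -5) = Add(-5, x))
W = -5 (W = Add(-5, Mul(-2, Mul(0, -4))) = Add(-5, Mul(-2, 0)) = Add(-5, 0) = -5)
Function('z')(g, s) = Add(4, g)
Add(W, Function('z')(Mul(r, 5), Mul(5, 0))) = Add(-5, Add(4, Mul(-1, 5))) = Add(-5, Add(4, -5)) = Add(-5, -1) = -6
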